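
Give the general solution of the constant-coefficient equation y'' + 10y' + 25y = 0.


Characteristic equation: r² + 10r + 25 = 0, i.e. (r + 5)² = 0.
Repeated root r = -5; include an x factor for the second linearly independent solution.
General solution: y = (C₁ + C₂x)e^(-5x).


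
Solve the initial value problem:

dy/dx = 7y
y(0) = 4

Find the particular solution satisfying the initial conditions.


General solution of y' = 7y is y = Ce^(7x).
Apply y(0) = 4: C = 4.
Particular solution: y = 4e^(7x).


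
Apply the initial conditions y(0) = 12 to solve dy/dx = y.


General solution of y' = y is y = Ce^(x).
Apply y(0) = 12: C = 12.
Particular solution: y = 12e^(x).


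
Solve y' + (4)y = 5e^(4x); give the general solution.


P(x) = 4 ⇒ μ = e^(4x).
(μ y)' = 5e^(8x) ⇒ μ y = (5/8)e^(8x) + C.
Divide by μ: y = (5/8)e^(4x) + Ce^(-4x).


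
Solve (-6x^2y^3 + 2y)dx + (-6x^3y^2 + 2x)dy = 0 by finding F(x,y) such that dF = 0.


Check exactness: ∂M/∂y = -18x^2y^2 + 2 and ∂N/∂x = -18x^2y^2 + 2; equal, so the equation is exact.
Integrate M with respect to x (treating y as constant): ∫M dx = -2x^3y^3 + 2xy + h(y).
Differentiate w.r.t. y and set equal to N: all terms match, so h'(y) = 0 and h is a constant absorbed into C.
General solution: -2x^3y^3 + 2xy = C.


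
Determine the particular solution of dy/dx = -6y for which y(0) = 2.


General solution of y' = -6y is y = Ce^(-6x).
Apply y(0) = 2: C = 2.
Particular solution: y = 2e^(-6x).


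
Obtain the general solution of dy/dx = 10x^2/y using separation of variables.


Separate variables: y dy = 10x^2 dx.
Integrate both sides: y²/2 = (10/3)x^3 + C₀.
Multiply by 2: y² = (20/3)x^3 + C.


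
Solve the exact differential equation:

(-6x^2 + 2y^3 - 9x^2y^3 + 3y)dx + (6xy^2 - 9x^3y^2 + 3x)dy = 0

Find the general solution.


Check exactness: ∂M/∂y = 6y^2 - 27x^2y^2 + 3 and ∂N/∂x = 6y^2 - 27x^2y^2 + 3; equal, so the equation is exact.
Integrate M with respect to x (treating y as constant): ∫M dx = -2x^3 + 2xy^3 - 3x^3y^3 + 3xy + h(y).
Differentiate w.r.t. y and set equal to N: all terms match, so h'(y) = 0 and h is a constant absorbed into C.
General solution: -2x^3 + 2xy^3 - 3x^3y^3 + 3xy = C.


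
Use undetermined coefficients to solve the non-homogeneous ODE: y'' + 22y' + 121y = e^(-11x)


Characteristic polynomial (r + 11)² = 0; repeated root r = -11.
y_h = (C₁ + C₂x)e^(-11x). Forcing matches the repeated root (resonance), so try y_p = Ax² e^(-11x).
Substitute and solve for A: 2A = 1, so A = 1/2.
General solution: y = (C₁ + C₂x + (1/2)x²)e^(-11x).


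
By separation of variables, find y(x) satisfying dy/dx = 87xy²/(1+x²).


Separate: dy/y² = 87x/(1+x²) dx.
Integrate LHS: ∫ dy/y² = -1/y.
Integrate RHS via u = 1+x²: (87/2)ln(1+x²) + C.
Result: -1/y = (87/2)ln(1+x²) + C.


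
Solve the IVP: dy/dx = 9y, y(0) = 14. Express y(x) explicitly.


General solution of y' = 9y is y = Ce^(9x).
Apply y(0) = 14: C = 14.
Particular solution: y = 14e^(9x).


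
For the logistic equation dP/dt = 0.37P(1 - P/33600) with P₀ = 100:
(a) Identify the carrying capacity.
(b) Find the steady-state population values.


Logistic ODE dP/dt = 0.37P(1 - P/33600) has equilibria where dP/dt = 0, i.e. P = 0 or P = 33600.
The coefficient (1 - P/K) = 0 when P = K, identifying K = 33600 as the carrying capacity.
(a) K = 33600; (b) equilibria P = 0 and P = 33600.


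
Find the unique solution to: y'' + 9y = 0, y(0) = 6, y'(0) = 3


Characteristic roots of r² + 9 = 0 are ±3i, so y = C₁cos(3x) + C₂sin(3x).
Apply y(0) = 6: C₁ = 6. Differentiate and apply y'(0) = 3: 3·C₂ = 3, so C₂ = 1.
Particular solution: y = 6cos(3x) + sin(3x).


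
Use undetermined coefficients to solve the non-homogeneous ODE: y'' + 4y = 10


Homogeneous part: r² + 4 = 0 ⇒ r = ±2i, so y_h = C₁cos(2x) + C₂sin(2x).
Try constant y_p = A; plug in: 4A = 10 ⇒ A = 5/2.
General solution: y = C₁cos(2x) + C₂sin(2x) + 5/2.


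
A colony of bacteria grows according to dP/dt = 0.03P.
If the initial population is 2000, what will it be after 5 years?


The ODE dP/dt = 0.03P has solution P(t) = P(0)e^(0.03t).
Substitute P(0) = 2000 and t = 5: P(5) = 2000 e^(0.15) ≈ 2324.


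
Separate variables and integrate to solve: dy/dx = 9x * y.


Separate variables: dy/y = 9x dx.
Integrate: ln|y| = (9/2)x^2 + C₀.
Exponentiate: y = Ce^((9/2)x^2).


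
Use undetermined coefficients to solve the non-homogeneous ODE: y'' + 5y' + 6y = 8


Characteristic roots of r² + 5r + 6 = 0 are -3, -2.
y_h = C₁e^(-3x) + C₂e^(-2x).
Constant forcing; try y_p = A. Then 6A = 8 ⇒ A = 4/3.
General solution: y = C₁e^(-3x) + C₂e^(-2x) + 4/3.


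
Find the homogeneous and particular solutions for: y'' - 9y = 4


Characteristic roots of r² - 9 = 0 are -3, 3.
y_h = C₁e^(-3x) + C₂e^(3x).
Forcing exponent 0 is not a characteristic root; try y_p = A.
Substitute: A·(0 + (0)·0 + (-9)) = A·-9 = 4, so A = -4/9.
General solution: y = C₁e^(-3x) + C₂e^(3x) - 4/9.


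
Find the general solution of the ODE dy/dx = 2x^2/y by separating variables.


Separate variables: y dy = 2x^2 dx.
Integrate both sides: y²/2 = (2/3)x^3 + C₀.
Multiply by 2: y² = (4/3)x^3 + C.


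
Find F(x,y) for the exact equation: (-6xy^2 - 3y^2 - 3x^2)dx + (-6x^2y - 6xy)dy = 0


Check exactness: ∂M/∂y = -12xy - 6y and ∂N/∂x = -12xy - 6y; equal, so the equation is exact.
Integrate M with respect to x (treating y as constant): ∫M dx = -3x^2y^2 - 3xy^2 - x^3 + h(y).
Differentiate w.r.t. y and set equal to N: all terms match, so h'(y) = 0 and h is a constant absorbed into C.
General solution: -3x^2y^2 - 3xy^2 - x^3 = C.


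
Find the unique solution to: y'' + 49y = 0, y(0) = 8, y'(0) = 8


Characteristic roots of r² + 49 = 0 are ±7i, so y = C₁cos(7x) + C₂sin(7x).
Apply y(0) = 8: C₁ = 8. Differentiate and apply y'(0) = 8: 7·C₂ = 8, so C₂ = 8/7.
Particular solution: y = 8cos(7x) + (8/7)sin(7x).


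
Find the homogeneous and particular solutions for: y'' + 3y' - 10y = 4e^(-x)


Characteristic roots of r² + 3r - 10 = 0 are -5, 2.
y_h = C₁e^(-5x) + C₂e^(2x).
Forcing exponent -1 is not a characteristic root; try y_p = Ae^(-x).
Substitute: A·(1 + (3)·-1 + (-10)) = A·-12 = 4, so A = -1/3.
General solution: y = C₁e^(-5x) + C₂e^(2x) - (1/3)e^(-x).


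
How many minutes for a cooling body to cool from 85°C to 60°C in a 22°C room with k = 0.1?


From T(t) = T_a + (T₀ - T_a)e^(-kt), set T(t) = 60:
(60 - 22) / (85 - 22) = e^(-0.1t), so t = -ln(0.603)/0.1 ≈ 5.1 minutes.


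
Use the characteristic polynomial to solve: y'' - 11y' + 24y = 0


Characteristic equation: r² - 11r + 24 = 0.
Factor: (r - 3)(r - 8) = 0 ⇒ r = 3, 8 (distinct real).
General solution: y = C₁e^(3x) + C₂e^(8x).


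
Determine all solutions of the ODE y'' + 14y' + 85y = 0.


Characteristic equation: r² + 14r + 85 = 0.
Discriminant is negative; roots r = -7 ± 6i (complex conjugate pair).
General solution uses e^(α x)(C₁ cos(β x) + C₂ sin(β x)): y = e^(-7x)(C₁cos(6x) + C₂sin(6x)).


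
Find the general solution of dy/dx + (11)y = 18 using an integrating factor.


P(x) = 11, Q(x) = 18; integrating factor μ = e^(11x).
(μ y)' = 18e^(11x) ⇒ μ y = (18/11)e^(11x) + C.
Divide by μ: y = 18/11 + Ce^(-11x).


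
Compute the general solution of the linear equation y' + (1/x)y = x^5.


P(x) = 1/x ⇒ μ = x^1.
(x^1 y)' = x^6 ⇒ x^1 y = x^7/(7) + C.
Solve for y: y = (1/7)x^6 + C/x^1.


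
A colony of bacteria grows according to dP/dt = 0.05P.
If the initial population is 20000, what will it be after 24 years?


The ODE dP/dt = 0.05P has solution P(t) = P(0)e^(0.05t).
Substitute P(0) = 20000 and t = 24: P(24) = 20000 e^(1.20) ≈ 66402.


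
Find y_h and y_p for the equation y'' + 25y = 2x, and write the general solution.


Homogeneous: r² + 25 = 0 ⇒ r = ±5i, y_h = C₁cos(5x) + C₂sin(5x).
Polynomial forcing; try y_p = Ax + B. Then y_p'' + 25 y_p = 25(Ax + B) = 2x, so B = 0 and A = 2/25.
General solution: y = C₁cos(5x) + C₂sin(5x) + (2/25)x.


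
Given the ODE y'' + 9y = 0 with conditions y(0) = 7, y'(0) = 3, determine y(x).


Characteristic roots of r² + 9 = 0 are ±3i, so y = C₁cos(3x) + C₂sin(3x).
Apply y(0) = 7: C₁ = 7. Differentiate and apply y'(0) = 3: 3·C₂ = 3, so C₂ = 1.
Particular solution: y = 7cos(3x) + sin(3x).


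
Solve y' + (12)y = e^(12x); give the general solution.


P(x) = 12 ⇒ μ = e^(12x).
(μ y)' = e^(24x) ⇒ μ y = (1/24)e^(24x) + C.
Divide by μ: y = (1/24)e^(12x) + Ce^(-12x).


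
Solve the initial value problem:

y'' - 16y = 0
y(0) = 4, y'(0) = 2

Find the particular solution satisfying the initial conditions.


Characteristic roots of r² - 16 = 0 are 4, -4.
General solution y = c₁ e^(4x) + c₂ e^(-4x).
Apply y(0) = 4: c₁ + c₂ = 4. Apply y'(0) = 2: 4 c₁ - 4 c₂ = 2.
Solve: c₁ = 9/4, c₂ = 7/4.
Particular solution: y = (9/4)e^(4x) + (7/4)e^(-4x).


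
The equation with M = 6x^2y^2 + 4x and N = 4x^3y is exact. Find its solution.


Check exactness: ∂M/∂y = 12x^2y and ∂N/∂x = 12x^2y; equal, so the equation is exact.
Integrate M with respect to x (treating y as constant): ∫M dx = 2x^3y^2 + 2x^2 + h(y).
Differentiate w.r.t. y and set equal to N: all terms match, so h'(y) = 0 and h is a constant absorbed into C.
General solution: 2x^3y^2 + 2x^2 = C.


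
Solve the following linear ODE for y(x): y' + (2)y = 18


P(x) = 2, Q(x) = 18; integrating factor μ = e^(2x).
(μ y)' = 18e^(2x) ⇒ μ y = 9e^(2x) + C.
Divide by μ: y = 9 + Ce^(-2x).


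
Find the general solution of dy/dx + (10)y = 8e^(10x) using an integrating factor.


P(x) = 10 ⇒ μ = e^(10x).
(μ y)' = 8e^(20x) ⇒ μ y = (8/20)e^(20x) + C.
Divide by μ: y = (2/5)e^(10x) + Ce^(-10x).


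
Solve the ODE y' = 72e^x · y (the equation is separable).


Separate variables: dy/y = 72e^x dx.
Integrate: ln|y| = 72e^x + C₀.
Exponentiate: y = Ce^(72e^x).


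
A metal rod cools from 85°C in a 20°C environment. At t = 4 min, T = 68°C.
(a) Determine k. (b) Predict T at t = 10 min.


Newton's law: T(t) = T_a + (T₀ - T_a)e^(-kt).
(a) Use T(4) = 68: (68 - 20)/(85 - 20) = e^(-k·4), so k = -ln(0.738)/4 ≈ 0.0758.
(b) Apply k to t = 10: T(10) = 20 + (65)e^(-0.758) ≈ 50.5°C.


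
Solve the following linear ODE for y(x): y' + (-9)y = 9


P(x) = -9 ⇒ μ = e^(-9x).
(μ y)' = 9e^(-9x) ⇒ μ y = -e^(-9x) + C.
Divide by μ: y = -1 + Ce^(9x).


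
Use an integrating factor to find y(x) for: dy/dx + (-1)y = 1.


P(x) = -1 ⇒ μ = e^(-x).
(μ y)' = e^(-x) ⇒ μ y = -e^(-x) + C.
Divide by μ: y = -1 + Ce^(x).


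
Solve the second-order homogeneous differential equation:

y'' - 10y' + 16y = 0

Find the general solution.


Characteristic equation: r² - 10r + 16 = 0.
Factor: (r - 2)(r - 8) = 0 ⇒ r = 2, 8 (distinct real).
General solution: y = C₁e^(2x) + C₂e^(8x).


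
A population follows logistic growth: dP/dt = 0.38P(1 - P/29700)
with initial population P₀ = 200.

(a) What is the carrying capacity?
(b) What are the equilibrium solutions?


Logistic ODE dP/dt = 0.38P(1 - P/29700) has equilibria where dP/dt = 0, i.e. P = 0 or P = 29700.
The coefficient (1 - P/K) = 0 when P = K, identifying K = 29700 as the carrying capacity.
(a) K = 29700; (b) equilibria P = 0 and P = 29700.


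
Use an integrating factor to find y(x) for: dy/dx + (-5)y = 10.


P(x) = -5 ⇒ μ = e^(-5x).
(μ y)' = 10e^(-5x) ⇒ μ y = -2e^(-5x) + C.
Divide by μ: y = -2 + Ce^(5x).


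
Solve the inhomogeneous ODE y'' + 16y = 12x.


Homogeneous: r² + 16 = 0 ⇒ r = ±4i, y_h = C₁cos(4x) + C₂sin(4x).
Polynomial forcing; try y_p = Ax + B. Then y_p'' + 16 y_p = 16(Ax + B) = 12x, so B = 0 and A = 3/4.
General solution: y = C₁cos(4x) + C₂sin(4x) + (3/4)x.


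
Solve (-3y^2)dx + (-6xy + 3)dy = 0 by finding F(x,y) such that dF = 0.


Check exactness: ∂M/∂y = -6y and ∂N/∂x = -6y; equal, so the equation is exact.
Integrate M with respect to x (treating y as constant): ∫M dx = -3xy^2 + h(y).
Differentiate w.r.t. y and set equal to N: the x-dependent terms already match, leaving h'(y) = 3. Integrate: h(y) = 3y.
So F(x,y) = -3xy^2 + 3y.
General solution: -3xy^2 + 3y = C.


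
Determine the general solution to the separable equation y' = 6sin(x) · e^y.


Separate: e^(-y) dy = 6sin(x) dx.
Integrate: -e^(-y) = -6cos(x) + C₀.
Rearrange: e^(-y) = 6cos(x) + C.


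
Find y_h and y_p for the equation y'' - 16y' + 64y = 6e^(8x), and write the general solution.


Characteristic polynomial (r - 8)² = 0; repeated root r = 8.
y_h = (C₁ + C₂x)e^(8x). Forcing matches the repeated root (resonance), so try y_p = Ax² e^(8x).
Substitute and solve for A: 2A = 6, so A = 3.
General solution: y = (C₁ + C₂x + 3x²)e^(8x).


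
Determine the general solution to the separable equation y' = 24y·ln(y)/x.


Separate: dy/[y ln(y)] = 24 dx/x.
Substitute u = ln(y): du/u = 24 dx/x.
Integrate: ln|ln(y)| = 24ln|x| + C₀, hence ln(y) = C·x^24.


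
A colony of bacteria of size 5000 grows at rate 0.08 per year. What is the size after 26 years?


The ODE dP/dt = 0.08P has solution P(t) = P(0)e^(0.08t).
Substitute P(0) = 5000 and t = 26: P(26) = 5000 e^(2.08) ≈ 40022.


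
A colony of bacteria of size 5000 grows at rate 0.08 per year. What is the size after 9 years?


The ODE dP/dt = 0.08P has solution P(t) = P(0)e^(0.08t).
Substitute P(0) = 5000 and t = 9: P(9) = 5000 e^(0.72) ≈ 10272.


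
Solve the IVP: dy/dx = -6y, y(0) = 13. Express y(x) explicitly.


General solution of y' = -6y is y = Ce^(-6x).
Apply y(0) = 13: C = 13.
Particular solution: y = 13e^(-6x).


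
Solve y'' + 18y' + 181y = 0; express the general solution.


Characteristic equation: r² + 18r + 181 = 0.
Discriminant is negative; roots r = -9 ± 10i (complex conjugate pair).
General solution uses e^(α x)(C₁ cos(β x) + C₂ sin(β x)): y = e^(-9x)(C₁cos(10x) + C₂sin(10x)).


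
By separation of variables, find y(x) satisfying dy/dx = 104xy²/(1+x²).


Separate: dy/y² = 104x/(1+x²) dx.
Integrate LHS: ∫ dy/y² = -1/y.
Integrate RHS via u = 1+x²: 52ln(1+x²) + C.
Result: -1/y = 52ln(1+x²) + C.


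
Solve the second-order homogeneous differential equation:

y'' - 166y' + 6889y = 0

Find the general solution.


Characteristic equation: r² - 166r + 6889 = 0, i.e. (r - 83)² = 0.
Repeated root r = 83; include an x factor for the second linearly independent solution.
General solution: y = (C₁ + C₂x)e^(83x).


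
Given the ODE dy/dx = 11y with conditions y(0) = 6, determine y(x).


General solution of y' = 11y is y = Ce^(11x).
Apply y(0) = 6: C = 6.
Particular solution: y = 6e^(11x).


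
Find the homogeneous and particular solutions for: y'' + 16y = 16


Homogeneous part: r² + 16 = 0 ⇒ r = ±4i, so y_h = C₁cos(4x) + C₂sin(4x).
Try constant y_p = A; plug in: 16A = 16 ⇒ A = 1.
General solution: y = C₁cos(4x) + C₂sin(4x) + 1.


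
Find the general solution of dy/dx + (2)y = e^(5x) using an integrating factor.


P(x) = 2 ⇒ μ = e^(2x).
(μ y)' = e^(7x) ⇒ μ y = e^(7x)/7 + C.
Divide by μ: y = (1/7)e^(5x) + Ce^(-2x).


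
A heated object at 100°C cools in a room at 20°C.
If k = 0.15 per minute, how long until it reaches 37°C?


From T(t) = T_a + (T₀ - T_a)e^(-kt), set T(t) = 37:
(37 - 20) / (100 - 20) = e^(-0.15t), so t = -ln(0.212)/0.15 ≈ 10.3 minutes.


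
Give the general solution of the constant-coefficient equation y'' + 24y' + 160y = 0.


Characteristic equation: r² + 24r + 160 = 0.
Discriminant is negative; roots r = -12 ± 4i (complex conjugate pair).
General solution uses e^(α x)(C₁ cos(β x) + C₂ sin(β x)): y = e^(-12x)(C₁cos(4x) + C₂sin(4x)).


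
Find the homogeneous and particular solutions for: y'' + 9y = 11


Homogeneous part: r² + 9 = 0 ⇒ r = ±3i, so y_h = C₁cos(3x) + C₂sin(3x).
Try constant y_p = A; plug in: 9A = 11 ⇒ A = 11/9.
General solution: y = C₁cos(3x) + C₂sin(3x) + 11/9.


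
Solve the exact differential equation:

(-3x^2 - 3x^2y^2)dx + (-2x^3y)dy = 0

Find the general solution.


Check exactness: ∂M/∂y = -6x^2y and ∂N/∂x = -6x^2y; equal, so the equation is exact.
Integrate M with respect to x (treating y as constant): ∫M dx = -x^3 - x^3y^2 + h(y).
Differentiate w.r.t. y and set equal to N: all terms match, so h'(y) = 0 and h is a constant absorbed into C.
General solution: -x^3 - x^3y^2 = C.


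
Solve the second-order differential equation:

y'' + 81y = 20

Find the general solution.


Homogeneous part: r² + 81 = 0 ⇒ r = ±9i, so y_h = C₁cos(9x) + C₂sin(9x).
Try constant y_p = A; plug in: 81A = 20 ⇒ A = 20/81.
General solution: y = C₁cos(9x) + C₂sin(9x) + 20/81.


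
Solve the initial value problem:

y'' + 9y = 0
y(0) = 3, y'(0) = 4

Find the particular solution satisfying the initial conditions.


Characteristic roots of r² + 9 = 0 are ±3i, so y = C₁cos(3x) + C₂sin(3x).
Apply y(0) = 3: C₁ = 3. Differentiate and apply y'(0) = 4: 3·C₂ = 4, so C₂ = 4/3.
Particular solution: y = 3cos(3x) + (4/3)sin(3x).


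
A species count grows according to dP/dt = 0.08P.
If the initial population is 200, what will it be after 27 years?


The ODE dP/dt = 0.08P has solution P(t) = P(0)e^(0.08t).
Substitute P(0) = 200 and t = 27: P(27) = 200 e^(2.16) ≈ 1734.


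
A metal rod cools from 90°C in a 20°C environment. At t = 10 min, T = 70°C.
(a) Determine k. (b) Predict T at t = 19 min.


Newton's law: T(t) = T_a + (T₀ - T_a)e^(-kt).
(a) Use T(10) = 70: (70 - 20)/(90 - 20) = e^(-k·10), so k = -ln(0.714)/10 ≈ 0.0336.
(b) Apply k to t = 19: T(19) = 20 + (70)e^(-0.639) ≈ 56.9°C.


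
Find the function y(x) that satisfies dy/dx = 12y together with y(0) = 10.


General solution of y' = 12y is y = Ce^(12x).
Apply y(0) = 10: C = 10.
Particular solution: y = 10e^(12x).


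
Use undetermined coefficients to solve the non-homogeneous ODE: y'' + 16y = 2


Homogeneous part: r² + 16 = 0 ⇒ r = ±4i, so y_h = C₁cos(4x) + C₂sin(4x).
Try constant y_p = A; plug in: 16A = 2 ⇒ A = 1/8.
General solution: y = C₁cos(4x) + C₂sin(4x) + 1/8.


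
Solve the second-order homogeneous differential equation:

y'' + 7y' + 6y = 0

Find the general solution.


Characteristic equation: r² + 7r + 6 = 0.
Factor: (r + 1)(r + 6) = 0 ⇒ r = -1, -6 (distinct real).
General solution: y = C₁e^(-x) + C₂e^(-6x).


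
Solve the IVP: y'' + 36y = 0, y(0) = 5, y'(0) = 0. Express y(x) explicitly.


Characteristic roots of r² + 36 = 0 are ±6i, so y = C₁cos(6x) + C₂sin(6x).
Apply y(0) = 5: C₁ = 5. Differentiate and apply y'(0) = 0: 6·C₂ = 0, so C₂ = 0.
Particular solution: y = 5cos(6x).


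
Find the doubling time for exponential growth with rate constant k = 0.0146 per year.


Exponential growth: P(t) = P₀ e^(0.0146t). Set P(t)/P₀ = 2: e^(0.0146t) = 2.
Solve: t = ln(2)/0.0146 ≈ 47.48 years.


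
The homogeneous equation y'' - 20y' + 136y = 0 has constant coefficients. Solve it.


Characteristic equation: r² - 20r + 136 = 0.
Discriminant is negative; roots r = 10 ± 6i (complex conjugate pair).
General solution uses e^(α x)(C₁ cos(β x) + C₂ sin(β x)): y = e^(10x)(C₁cos(6x) + C₂sin(6x)).


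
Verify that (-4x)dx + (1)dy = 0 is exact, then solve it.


Check exactness: ∂M/∂y = 0 and ∂N/∂x = 0; equal, so the equation is exact.
Integrate M with respect to x (treating y as constant): ∫M dx = -2x^2 + h(y).
Differentiate w.r.t. y and set equal to N: the x-dependent terms already match, leaving h'(y) = 1. Integrate: h(y) = y.
So F(x,y) = -2x^2 + y.
General solution: -2x^2 + y = C.


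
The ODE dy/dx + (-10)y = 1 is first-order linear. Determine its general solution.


P(x) = -10 ⇒ μ = e^(-10x).
(μ y)' = e^(-10x) ⇒ μ y = -(1/10)e^(-10x) + C.
Divide by μ: y = -1/10 + Ce^(10x).


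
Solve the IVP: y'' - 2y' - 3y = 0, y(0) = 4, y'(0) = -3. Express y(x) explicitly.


Characteristic roots of r² - 2r - 3 = 0 are -1, 3.
General solution y = c₁ e^(-x) + c₂ e^(3x).
Apply y(0) = 4: c₁ + c₂ = 4. Apply y'(0) = -3: -1 c₁ + 3 c₂ = -3.
Solve: c₁ = 15/4, c₂ = 1/4.
Particular solution: y = (15/4)e^(-x) + (1/4)e^(3x).


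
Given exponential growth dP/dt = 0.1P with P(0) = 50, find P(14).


The ODE dP/dt = 0.1P has solution P(t) = P(0)e^(0.1t).
Substitute P(0) = 50 and t = 14: P(14) = 50 e^(1.40) ≈ 203.


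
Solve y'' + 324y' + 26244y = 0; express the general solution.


Characteristic equation: r² + 324r + 26244 = 0, i.e. (r + 162)² = 0.
Repeated root r = -162; include an x factor for the second linearly independent solution.
General solution: y = (C₁ + C₂x)e^(-162x).


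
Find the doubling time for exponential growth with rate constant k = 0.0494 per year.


Exponential growth: P(t) = P₀ e^(0.0494t). Set P(t)/P₀ = 2: e^(0.0494t) = 2.
Solve: t = ln(2)/0.0494 ≈ 14.03 years.


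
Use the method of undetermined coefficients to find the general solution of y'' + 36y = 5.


Homogeneous part: r² + 36 = 0 ⇒ r = ±6i, so y_h = C₁cos(6x) + C₂sin(6x).
Try constant y_p = A; plug in: 36A = 5 ⇒ A = 5/36.
General solution: y = C₁cos(6x) + C₂sin(6x) + 5/36.


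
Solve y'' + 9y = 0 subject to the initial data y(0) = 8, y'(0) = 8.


Characteristic roots of r² + 9 = 0 are ±3i, so y = C₁cos(3x) + C₂sin(3x).
Apply y(0) = 8: C₁ = 8. Differentiate and apply y'(0) = 8: 3·C₂ = 8, so C₂ = 8/3.
Particular solution: y = 8cos(3x) + (8/3)sin(3x).


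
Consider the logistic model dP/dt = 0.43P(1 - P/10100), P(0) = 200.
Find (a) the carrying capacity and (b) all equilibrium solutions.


Logistic ODE dP/dt = 0.43P(1 - P/10100) has equilibria where dP/dt = 0, i.e. P = 0 or P = 10100.
The coefficient (1 - P/K) = 0 when P = K, identifying K = 10100 as the carrying capacity.
(a) K = 10100; (b) equilibria P = 0 and P = 10100.


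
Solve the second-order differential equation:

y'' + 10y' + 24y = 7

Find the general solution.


Characteristic roots of r² + 10r + 24 = 0 are -4, -6.
y_h = C₁e^(-4x) + C₂e^(-6x).
Constant forcing; try y_p = A. Then 24A = 7 ⇒ A = 7/24.
General solution: y = C₁e^(-4x) + C₂e^(-6x) + 7/24.


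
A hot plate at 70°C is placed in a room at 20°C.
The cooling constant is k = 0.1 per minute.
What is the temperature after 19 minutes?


Newton's law: dT/dt = -k(T - T_a) has solution T(t) = T_a + (T₀ - T_a)e^(-kt).
Plug in T_a = 20, T₀ = 70, k = 0.1, t = 19: T(19) = 20 + (50)e^(-1.90) ≈ 27.5°C.


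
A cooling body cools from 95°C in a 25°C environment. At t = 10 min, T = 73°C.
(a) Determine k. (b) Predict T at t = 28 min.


Newton's law: T(t) = T_a + (T₀ - T_a)e^(-kt).
(a) Use T(10) = 73: (73 - 25)/(95 - 25) = e^(-k·10), so k = -ln(0.686)/10 ≈ 0.0377.
(b) Apply k to t = 28: T(28) = 25 + (70)e^(-1.056) ≈ 49.3°C.


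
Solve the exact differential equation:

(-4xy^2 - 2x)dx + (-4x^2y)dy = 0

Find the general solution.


Check exactness: ∂M/∂y = -8xy and ∂N/∂x = -8xy; equal, so the equation is exact.
Integrate M with respect to x (treating y as constant): ∫M dx = -2x^2y^2 - x^2 + h(y).
Differentiate w.r.t. y and set equal to N: all terms match, so h'(y) = 0 and h is a constant absorbed into C.
General solution: -2x^2y^2 - x^2 = C.


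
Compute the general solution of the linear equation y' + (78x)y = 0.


P(x) = 78x ⇒ μ = e^(39x²).
Q(x) = 0 so μ y is constant: y = Ce^(-39x²).


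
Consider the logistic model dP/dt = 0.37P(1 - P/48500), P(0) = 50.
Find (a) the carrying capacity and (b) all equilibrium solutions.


Logistic ODE dP/dt = 0.37P(1 - P/48500) has equilibria where dP/dt = 0, i.e. P = 0 or P = 48500.
The coefficient (1 - P/K) = 0 when P = K, identifying K = 48500 as the carrying capacity.
(a) K = 48500; (b) equilibria P = 0 and P = 48500.


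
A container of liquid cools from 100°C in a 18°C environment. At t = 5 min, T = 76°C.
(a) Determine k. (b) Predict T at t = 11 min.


Newton's law: T(t) = T_a + (T₀ - T_a)e^(-kt).
(a) Use T(5) = 76: (76 - 18)/(100 - 18) = e^(-k·5), so k = -ln(0.707)/5 ≈ 0.0693.
(b) Apply k to t = 11: T(11) = 18 + (82)e^(-0.762) ≈ 56.3°C.


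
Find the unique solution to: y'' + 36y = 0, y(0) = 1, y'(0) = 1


Characteristic roots of r² + 36 = 0 are ±6i, so y = C₁cos(6x) + C₂sin(6x).
Apply y(0) = 1: C₁ = 1. Differentiate and apply y'(0) = 1: 6·C₂ = 1, so C₂ = 1/6.
Particular solution: y = cos(6x) + (1/6)sin(6x).


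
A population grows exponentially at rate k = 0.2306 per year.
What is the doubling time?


Exponential growth: P(t) = P₀ e^(0.2306t). Set P(t)/P₀ = 2: e^(0.2306t) = 2.
Solve: t = ln(2)/0.2306 ≈ 3.01 years.


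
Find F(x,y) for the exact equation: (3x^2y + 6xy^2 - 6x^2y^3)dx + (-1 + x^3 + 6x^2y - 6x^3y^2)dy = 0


Check exactness: ∂M/∂y = 3x^2 + 12xy - 18x^2y^2 and ∂N/∂x = 3x^2 + 12xy - 18x^2y^2; equal, so the equation is exact.
Integrate M with respect to x (treating y as constant): ∫M dx = x^3y + 3x^2y^2 - 2x^3y^3 + h(y).
Differentiate w.r.t. y and set equal to N: the x-dependent terms already match, leaving h'(y) = -1. Integrate: h(y) = -y.
So F(x,y) = -y + x^3y + 3x^2y^2 - 2x^3y^3.
General solution: -y + x^3y + 3x^2y^2 - 2x^3y^3 = C.


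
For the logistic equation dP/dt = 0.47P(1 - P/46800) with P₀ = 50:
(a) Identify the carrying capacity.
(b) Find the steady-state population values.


Logistic ODE dP/dt = 0.47P(1 - P/46800) has equilibria where dP/dt = 0, i.e. P = 0 or P = 46800.
The coefficient (1 - P/K) = 0 when P = K, identifying K = 46800 as the carrying capacity.
(a) K = 46800; (b) equilibria P = 0 and P = 46800.


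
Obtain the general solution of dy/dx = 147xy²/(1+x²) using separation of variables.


Separate: dy/y² = 147x/(1+x²) dx.
Integrate LHS: ∫ dy/y² = -1/y.
Integrate RHS via u = 1+x²: (147/2)ln(1+x²) + C.
Result: -1/y = (147/2)ln(1+x²) + C.


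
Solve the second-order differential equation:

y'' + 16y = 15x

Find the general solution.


Homogeneous: r² + 16 = 0 ⇒ r = ±4i, y_h = C₁cos(4x) + C₂sin(4x).
Polynomial forcing; try y_p = Ax + B. Then y_p'' + 16 y_p = 16(Ax + B) = 15x, so B = 0 and A = 15/16.
General solution: y = C₁cos(4x) + C₂sin(4x) + (15/16)x.


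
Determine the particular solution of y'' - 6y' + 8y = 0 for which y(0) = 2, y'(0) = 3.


Characteristic roots of r² - 6r + 8 = 0 are 2, 4.
General solution y = c₁ e^(2x) + c₂ e^(4x).
Apply y(0) = 2: c₁ + c₂ = 2. Apply y'(0) = 3: 2 c₁ + 4 c₂ = 3.
Solve: c₁ = 5/2, c₂ = -1/2.
Particular solution: y = (5/2)e^(2x) - (1/2)e^(4x).


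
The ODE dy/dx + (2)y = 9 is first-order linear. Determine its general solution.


P(x) = 2, Q(x) = 9; integrating factor μ = e^(2x).
(μ y)' = 9e^(2x) ⇒ μ y = (9/2)e^(2x) + C.
Divide by μ: y = 9/2 + Ce^(-2x).


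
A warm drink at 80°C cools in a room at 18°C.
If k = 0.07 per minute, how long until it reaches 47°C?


From T(t) = T_a + (T₀ - T_a)e^(-kt), set T(t) = 47:
(47 - 18) / (80 - 18) = e^(-0.07t), so t = -ln(0.468)/0.07 ≈ 10.9 minutes.


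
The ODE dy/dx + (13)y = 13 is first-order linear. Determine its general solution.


P(x) = 13, Q(x) = 13; integrating factor μ = e^(13x).
(μ y)' = 13e^(13x) ⇒ μ y = e^(13x) + C.
Divide by μ: y = 1 + Ce^(-13x).


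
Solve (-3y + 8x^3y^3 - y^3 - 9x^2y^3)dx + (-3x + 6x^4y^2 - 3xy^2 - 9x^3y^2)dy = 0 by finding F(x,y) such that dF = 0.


Check exactness: ∂M/∂y = -3 + 24x^3y^2 - 3y^2 - 27x^2y^2 and ∂N/∂x = -3 + 24x^3y^2 - 3y^2 - 27x^2y^2; equal, so the equation is exact.
Integrate M with respect to x (treating y as constant): ∫M dx = -3xy + 2x^4y^3 - xy^3 - 3x^3y^3 + h(y).
Differentiate w.r.t. y and set equal to N: all terms match, so h'(y) = 0 and h is a constant absorbed into C.
General solution: -3xy + 2x^4y^3 - xy^3 - 3x^3y^3 = C.


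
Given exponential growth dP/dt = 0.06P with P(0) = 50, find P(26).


The ODE dP/dt = 0.06P has solution P(t) = P(0)e^(0.06t).
Substitute P(0) = 50 and t = 26: P(26) = 50 e^(1.56) ≈ 238.


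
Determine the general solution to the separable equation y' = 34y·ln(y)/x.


Separate: dy/[y ln(y)] = 34 dx/x.
Substitute u = ln(y): du/u = 34 dx/x.
Integrate: ln|ln(y)| = 34ln|x| + C₀, hence ln(y) = C·x^34.


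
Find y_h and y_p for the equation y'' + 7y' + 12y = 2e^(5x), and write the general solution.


Characteristic roots of r² + 7r + 12 = 0 are -4, -3.
y_h = C₁e^(-4x) + C₂e^(-3x).
Forcing exponent 5 is not a characteristic root; try y_p = Ae^(5x).
Substitute: A·(25 + (7)·5 + (12)) = A·72 = 2, so A = 1/36.
General solution: y = C₁e^(-4x) + C₂e^(-3x) + (1/36)e^(5x).


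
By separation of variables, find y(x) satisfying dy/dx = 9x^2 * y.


Separate variables: dy/y = 9x^2 dx.
Integrate: ln|y| = 3x^3 + C₀.
Exponentiate: y = Ce^(3x^3).


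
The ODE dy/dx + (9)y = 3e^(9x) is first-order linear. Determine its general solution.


P(x) = 9 ⇒ μ = e^(9x).
(μ y)' = 3e^(18x) ⇒ μ y = (3/18)e^(18x) + C.
Divide by μ: y = (1/6)e^(9x) + Ce^(-9x).


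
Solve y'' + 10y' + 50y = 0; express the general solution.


Characteristic equation: r² + 10r + 50 = 0.
Discriminant is negative; roots r = -5 ± 5i (complex conjugate pair).
General solution uses e^(α x)(C₁ cos(β x) + C₂ sin(β x)): y = e^(-5x)(C₁cos(5x) + C₂sin(5x)).


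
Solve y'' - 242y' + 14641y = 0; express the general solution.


Characteristic equation: r² - 242r + 14641 = 0, i.e. (r - 121)² = 0.
Repeated root r = 121; include an x factor for the second linearly independent solution.
General solution: y = (C₁ + C₂x)e^(121x).


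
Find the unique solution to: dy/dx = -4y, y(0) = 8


General solution of y' = -4y is y = Ce^(-4x).
Apply y(0) = 8: C = 8.
Particular solution: y = 8e^(-4x).


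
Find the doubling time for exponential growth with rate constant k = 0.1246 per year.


Exponential growth: P(t) = P₀ e^(0.1246t). Set P(t)/P₀ = 2: e^(0.1246t) = 2.
Solve: t = ln(2)/0.1246 ≈ 5.56 years.


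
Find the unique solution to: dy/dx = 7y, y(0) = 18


General solution of y' = 7y is y = Ce^(7x).
Apply y(0) = 18: C = 18.
Particular solution: y = 18e^(7x).


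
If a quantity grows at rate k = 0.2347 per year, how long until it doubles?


Exponential growth: P(t) = P₀ e^(0.2347t). Set P(t)/P₀ = 2: e^(0.2347t) = 2.
Solve: t = ln(2)/0.2347 ≈ 2.95 years.


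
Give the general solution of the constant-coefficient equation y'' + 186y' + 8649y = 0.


Characteristic equation: r² + 186r + 8649 = 0, i.e. (r + 93)² = 0.
Repeated root r = -93; include an x factor for the second linearly independent solution.
General solution: y = (C₁ + C₂x)e^(-93x).


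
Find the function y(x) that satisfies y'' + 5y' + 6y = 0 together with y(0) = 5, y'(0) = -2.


Characteristic roots of r² + 5r + 6 = 0 are -2, -3.
General solution y = c₁ e^(-2x) + c₂ e^(-3x).
Apply y(0) = 5: c₁ + c₂ = 5. Apply y'(0) = -2: -2 c₁ - 3 c₂ = -2.
Solve: c₁ = 13, c₂ = -8.
Particular solution: y = 13e^(-2x) - 8e^(-3x).


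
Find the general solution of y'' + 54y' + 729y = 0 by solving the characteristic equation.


Characteristic equation: r² + 54r + 729 = 0, i.e. (r + 27)² = 0.
Repeated root r = -27; include an x factor for the second linearly independent solution.
General solution: y = (C₁ + C₂x)e^(-27x).


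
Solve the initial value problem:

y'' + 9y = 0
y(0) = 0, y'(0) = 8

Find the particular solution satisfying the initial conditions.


Characteristic roots of r² + 9 = 0 are ±3i, so y = C₁cos(3x) + C₂sin(3x).
Apply y(0) = 0: C₁ = 0. Differentiate and apply y'(0) = 8: 3·C₂ = 8, so C₂ = 8/3.
Particular solution: y = (8/3)sin(3x).


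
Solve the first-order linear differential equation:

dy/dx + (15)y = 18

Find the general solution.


P(x) = 15, Q(x) = 18; integrating factor μ = e^(15x).
(μ y)' = 18e^(15x) ⇒ μ y = (6/5)e^(15x) + C.
Divide by μ: y = 6/5 + Ce^(-15x).


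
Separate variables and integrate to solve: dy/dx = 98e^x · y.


Separate variables: dy/y = 98e^x dx.
Integrate: ln|y| = 98e^x + C₀.
Exponentiate: y = Ce^(98e^x).


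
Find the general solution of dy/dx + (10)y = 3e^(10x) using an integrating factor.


P(x) = 10 ⇒ μ = e^(10x).
(μ y)' = 3e^(20x) ⇒ μ y = (3/20)e^(20x) + C.
Divide by μ: y = (3/20)e^(10x) + Ce^(-10x).


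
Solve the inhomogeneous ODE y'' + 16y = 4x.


Homogeneous: r² + 16 = 0 ⇒ r = ±4i, y_h = C₁cos(4x) + C₂sin(4x).
Polynomial forcing; try y_p = Ax + B. Then y_p'' + 16 y_p = 16(Ax + B) = 4x, so B = 0 and A = 1/4.
General solution: y = C₁cos(4x) + C₂sin(4x) + (1/4)x.


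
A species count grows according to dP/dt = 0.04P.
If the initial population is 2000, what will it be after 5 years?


The ODE dP/dt = 0.04P has solution P(t) = P(0)e^(0.04t).
Substitute P(0) = 2000 and t = 5: P(5) = 2000 e^(0.20) ≈ 2443.


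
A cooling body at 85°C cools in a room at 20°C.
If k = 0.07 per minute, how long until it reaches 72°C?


From T(t) = T_a + (T₀ - T_a)e^(-kt), set T(t) = 72:
(72 - 20) / (85 - 20) = e^(-0.07t), so t = -ln(0.800)/0.07 ≈ 3.2 minutes.


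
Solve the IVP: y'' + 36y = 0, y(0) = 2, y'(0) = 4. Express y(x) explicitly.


Characteristic roots of r² + 36 = 0 are ±6i, so y = C₁cos(6x) + C₂sin(6x).
Apply y(0) = 2: C₁ = 2. Differentiate and apply y'(0) = 4: 6·C₂ = 4, so C₂ = 2/3.
Particular solution: y = 2cos(6x) + (2/3)sin(6x).


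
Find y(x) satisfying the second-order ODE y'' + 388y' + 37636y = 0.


Characteristic equation: r² + 388r + 37636 = 0, i.e. (r + 194)² = 0.
Repeated root r = -194; include an x factor for the second linearly independent solution.
General solution: y = (C₁ + C₂x)e^(-194x).


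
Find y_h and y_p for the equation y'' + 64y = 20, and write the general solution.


Homogeneous part: r² + 64 = 0 ⇒ r = ±8i, so y_h = C₁cos(8x) + C₂sin(8x).
Try constant y_p = A; plug in: 64A = 20 ⇒ A = 5/16.
General solution: y = C₁cos(8x) + C₂sin(8x) + 5/16.


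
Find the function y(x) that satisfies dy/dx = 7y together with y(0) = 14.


General solution of y' = 7y is y = Ce^(7x).
Apply y(0) = 14: C = 14.
Particular solution: y = 14e^(7x).


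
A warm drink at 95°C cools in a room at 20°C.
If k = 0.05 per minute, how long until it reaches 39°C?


From T(t) = T_a + (T₀ - T_a)e^(-kt), set T(t) = 39:
(39 - 20) / (95 - 20) = e^(-0.05t), so t = -ln(0.253)/0.05 ≈ 27.5 minutes.


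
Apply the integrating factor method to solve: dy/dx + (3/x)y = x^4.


P(x) = 3/x ⇒ μ = x^3.
(x^3 y)' = x^7 ⇒ x^3 y = x^8/(8) + C.
Solve for y: y = (1/8)x^5 + C/x^3.


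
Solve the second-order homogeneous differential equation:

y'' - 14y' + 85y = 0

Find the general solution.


Characteristic equation: r² - 14r + 85 = 0.
Discriminant is negative; roots r = 7 ± 6i (complex conjugate pair).
General solution uses e^(α x)(C₁ cos(β x) + C₂ sin(β x)): y = e^(7x)(C₁cos(6x) + C₂sin(6x)).


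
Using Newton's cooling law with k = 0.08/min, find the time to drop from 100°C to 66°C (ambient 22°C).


From T(t) = T_a + (T₀ - T_a)e^(-kt), set T(t) = 66:
(66 - 22) / (100 - 22) = e^(-0.08t), so t = -ln(0.564)/0.08 ≈ 7.2 minutes.


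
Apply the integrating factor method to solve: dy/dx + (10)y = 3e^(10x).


P(x) = 10 ⇒ μ = e^(10x).
(μ y)' = 3e^(20x) ⇒ μ y = (3/20)e^(20x) + C.
Divide by μ: y = (3/20)e^(10x) + Ce^(-10x).


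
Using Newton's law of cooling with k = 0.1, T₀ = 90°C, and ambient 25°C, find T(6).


Newton's law: dT/dt = -k(T - T_a) has solution T(t) = T_a + (T₀ - T_a)e^(-kt).
Plug in T_a = 25, T₀ = 90, k = 0.1, t = 6: T(6) = 25 + (65)e^(-0.60) ≈ 60.7°C.


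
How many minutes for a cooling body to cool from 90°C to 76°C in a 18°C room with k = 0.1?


From T(t) = T_a + (T₀ - T_a)e^(-kt), set T(t) = 76:
(76 - 18) / (90 - 18) = e^(-0.1t), so t = -ln(0.806)/0.1 ≈ 2.2 minutes.


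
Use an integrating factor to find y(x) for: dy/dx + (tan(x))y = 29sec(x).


P(x) = tan(x) ⇒ μ = e^(∫tan(x)dx) = sec(x).
(sec(x) y)' = 29sec²(x) ⇒ sec(x) y = 29tan(x) + C.
Multiply by cos(x): y = 29sin(x) + C·cos(x).


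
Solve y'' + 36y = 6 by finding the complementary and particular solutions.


Homogeneous part: r² + 36 = 0 ⇒ r = ±6i, so y_h = C₁cos(6x) + C₂sin(6x).
Try constant y_p = A; plug in: 36A = 6 ⇒ A = 1/6.
General solution: y = C₁cos(6x) + C₂sin(6x) + 1/6.


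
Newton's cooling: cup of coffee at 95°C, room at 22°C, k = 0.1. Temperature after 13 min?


Newton's law: dT/dt = -k(T - T_a) has solution T(t) = T_a + (T₀ - T_a)e^(-kt).
Plug in T_a = 22, T₀ = 95, k = 0.1, t = 13: T(13) = 22 + (73)e^(-1.30) ≈ 41.9°C.


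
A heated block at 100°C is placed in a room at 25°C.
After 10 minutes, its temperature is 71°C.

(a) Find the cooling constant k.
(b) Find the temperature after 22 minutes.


Newton's law: T(t) = T_a + (T₀ - T_a)e^(-kt).
(a) Use T(10) = 71: (71 - 25)/(100 - 25) = e^(-k·10), so k = -ln(0.613)/10 ≈ 0.0489.
(b) Apply k to t = 22: T(22) = 25 + (75)e^(-1.075) ≈ 50.6°C.


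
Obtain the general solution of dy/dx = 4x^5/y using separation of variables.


Separate variables: y dy = 4x^5 dx.
Integrate both sides: y²/2 = (2/3)x^6 + C₀.
Multiply by 2: y² = (4/3)x^6 + C.


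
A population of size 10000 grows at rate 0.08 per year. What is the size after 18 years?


The ODE dP/dt = 0.08P has solution P(t) = P(0)e^(0.08t).
Substitute P(0) = 10000 and t = 18: P(18) = 10000 e^(1.44) ≈ 42207.


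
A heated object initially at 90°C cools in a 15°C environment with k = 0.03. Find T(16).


Newton's law: dT/dt = -k(T - T_a) has solution T(t) = T_a + (T₀ - T_a)e^(-kt).
Plug in T_a = 15, T₀ = 90, k = 0.03, t = 16: T(16) = 15 + (75)e^(-0.48) ≈ 61.4°C.


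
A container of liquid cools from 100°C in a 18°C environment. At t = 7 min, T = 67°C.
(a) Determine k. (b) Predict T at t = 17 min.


Newton's law: T(t) = T_a + (T₀ - T_a)e^(-kt).
(a) Use T(7) = 67: (67 - 18)/(100 - 18) = e^(-k·7), so k = -ln(0.598)/7 ≈ 0.0736.
(b) Apply k to t = 17: T(17) = 18 + (82)e^(-1.250) ≈ 41.5°C.


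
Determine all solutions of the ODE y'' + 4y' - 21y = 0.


Characteristic equation: r² + 4r - 21 = 0.
Factor: (r - 3)(r + 7) = 0 ⇒ r = 3, -7 (distinct real).
General solution: y = C₁e^(3x) + C₂e^(-7x).


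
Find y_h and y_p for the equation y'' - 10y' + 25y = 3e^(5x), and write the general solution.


Characteristic polynomial (r - 5)² = 0; repeated root r = 5.
y_h = (C₁ + C₂x)e^(5x). Forcing matches the repeated root (resonance), so try y_p = Ax² e^(5x).
Substitute and solve for A: 2A = 3, so A = 3/2.
General solution: y = (C₁ + C₂x + (3/2)x²)e^(5x).


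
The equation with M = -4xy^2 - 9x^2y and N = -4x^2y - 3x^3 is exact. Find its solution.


Check exactness: ∂M/∂y = -8xy - 9x^2 and ∂N/∂x = -8xy - 9x^2; equal, so the equation is exact.
Integrate M with respect to x (treating y as constant): ∫M dx = -2x^2y^2 - 3x^3y + h(y).
Differentiate w.r.t. y and set equal to N: all terms match, so h'(y) = 0 and h is a constant absorbed into C.
General solution: -2x^2y^2 - 3x^3y = C.


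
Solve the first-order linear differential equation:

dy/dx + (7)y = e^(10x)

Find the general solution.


P(x) = 7 ⇒ μ = e^(7x).
(μ y)' = e^(17x) ⇒ μ y = e^(17x)/17 + C.
Divide by μ: y = (1/17)e^(10x) + Ce^(-7x).


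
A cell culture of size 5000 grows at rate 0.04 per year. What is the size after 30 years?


The ODE dP/dt = 0.04P has solution P(t) = P(0)e^(0.04t).
Substitute P(0) = 5000 and t = 30: P(30) = 5000 e^(1.20) ≈ 16601.


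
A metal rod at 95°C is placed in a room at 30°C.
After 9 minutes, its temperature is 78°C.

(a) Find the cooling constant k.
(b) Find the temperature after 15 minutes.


Newton's law: T(t) = T_a + (T₀ - T_a)e^(-kt).
(a) Use T(9) = 78: (78 - 30)/(95 - 30) = e^(-k·9), so k = -ln(0.738)/9 ≈ 0.0337.
(b) Apply k to t = 15: T(15) = 30 + (65)e^(-0.505) ≈ 69.2°C.
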